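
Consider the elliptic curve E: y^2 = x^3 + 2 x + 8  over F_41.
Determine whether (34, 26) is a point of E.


Check whether y^2 = x^3 + 2 x + 8 (mod 41) for (x, y) = (34, 26).
LHS: y^2 = 26^2 mod 41 = 20
RHS: x^3 + 2 x + 8 = 34^3 + 2*34 + 8 mod 41 = 20
LHS = RHS

Yes, on the curve


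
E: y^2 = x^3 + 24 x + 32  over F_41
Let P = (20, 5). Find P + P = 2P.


Doubling: s = (3 x1^2 + a) / (2 y1)
s = (3*20^2 + 24) / (2*5) mod 41 = 24
x3 = s^2 - 2 x1 mod 41 = 24^2 - 2*20 = 3
y3 = s (x1 - x3) - y1 mod 41 = 24 * (20 - 3) - 5 = 34

2P = (3, 34)


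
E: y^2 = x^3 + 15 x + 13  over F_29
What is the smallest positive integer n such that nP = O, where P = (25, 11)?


Compute successive multiples of P until we hit O:
  1P = (25, 11)
  2P = (2, 14)
  3P = (24, 4)
  4P = (0, 19)
  5P = (8, 23)
  6P = (26, 17)
  7P = (14, 26)
  8P = (6, 0)
  ... (continuing to 16P)
  16P = O

ord(P) = 16


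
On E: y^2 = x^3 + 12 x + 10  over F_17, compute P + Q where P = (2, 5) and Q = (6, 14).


P != Q, so use the chord formula.
s = (y2 - y1) / (x2 - x1) = (9) / (4) mod 17 = 15
x3 = s^2 - x1 - x2 mod 17 = 15^2 - 2 - 6 = 13
y3 = s (x1 - x3) - y1 mod 17 = 15 * (2 - 13) - 5 = 0

P + Q = (13, 0)


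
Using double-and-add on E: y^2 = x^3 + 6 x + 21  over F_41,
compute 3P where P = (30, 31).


k = 3 = 11_2 (binary, LSB first: 11)
Double-and-add from P = (30, 31):
  bit 0 = 1: acc = O + (30, 31) = (30, 31)
  bit 1 = 1: acc = (30, 31) + (22, 10) = (26, 0)

3P = (26, 0)


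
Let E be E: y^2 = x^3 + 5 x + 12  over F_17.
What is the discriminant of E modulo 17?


4 a^3 + 27 b^2 = 4*5^3 + 27*12^2 = 500 + 3888 = 4388
Delta = -16 * (4388) = -70208
Delta mod 17 = 2

Delta = 2 (mod 17)


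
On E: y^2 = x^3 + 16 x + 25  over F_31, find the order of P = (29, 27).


Compute successive multiples of P until we hit O:
  1P = (29, 27)
  2P = (24, 2)
  3P = (3, 10)
  4P = (18, 10)
  5P = (22, 12)
  6P = (8, 18)
  7P = (10, 21)
  8P = (0, 5)
  ... (continuing to 23P)
  23P = O

ord(P) = 23


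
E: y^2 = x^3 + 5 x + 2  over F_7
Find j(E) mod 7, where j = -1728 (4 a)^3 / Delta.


Delta = -16(4 a^3 + 27 b^2) mod 7 = 2
-1728 * (4 a)^3 = -1728 * (4*5)^3 mod 7 = 6
j = 6 * 2^(-1) mod 7 = 3

j = 3 (mod 7)


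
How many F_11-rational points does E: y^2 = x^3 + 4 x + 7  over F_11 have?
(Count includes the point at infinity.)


For each x in F_11, count y with y^2 = x^3 + 4 x + 7 mod 11:
  x = 1: RHS = 1, y in [1, 10]  -> 2 point(s)
  x = 2: RHS = 1, y in [1, 10]  -> 2 point(s)
  x = 5: RHS = 9, y in [3, 8]  -> 2 point(s)
  x = 6: RHS = 5, y in [4, 7]  -> 2 point(s)
  x = 7: RHS = 4, y in [2, 9]  -> 2 point(s)
  x = 8: RHS = 1, y in [1, 10]  -> 2 point(s)
Affine points: 12. Add the point at infinity: total = 13.

#E(F_11) = 13


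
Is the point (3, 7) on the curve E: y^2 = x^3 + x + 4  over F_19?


Check whether y^2 = x^3 + 1 x + 4 (mod 19) for (x, y) = (3, 7).
LHS: y^2 = 7^2 mod 19 = 11
RHS: x^3 + 1 x + 4 = 3^3 + 1*3 + 4 mod 19 = 15
LHS != RHS

No, not on the curve


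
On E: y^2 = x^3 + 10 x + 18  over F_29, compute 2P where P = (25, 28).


Doubling: s = (3 x1^2 + a) / (2 y1)
s = (3*25^2 + 10) / (2*28) mod 29 = 0
x3 = s^2 - 2 x1 mod 29 = 0^2 - 2*25 = 8
y3 = s (x1 - x3) - y1 mod 29 = 0 * (25 - 8) - 28 = 1

2P = (8, 1)


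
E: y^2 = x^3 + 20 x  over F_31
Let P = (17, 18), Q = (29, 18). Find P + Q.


P != Q, so use the chord formula.
s = (y2 - y1) / (x2 - x1) = (0) / (12) mod 31 = 0
x3 = s^2 - x1 - x2 mod 31 = 0^2 - 17 - 29 = 16
y3 = s (x1 - x3) - y1 mod 31 = 0 * (17 - 16) - 18 = 13

P + Q = (16, 13)


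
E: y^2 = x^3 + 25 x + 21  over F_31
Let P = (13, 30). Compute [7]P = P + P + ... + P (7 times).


k = 7 = 111_2 (binary, LSB first: 111)
Double-and-add from P = (13, 30):
  bit 0 = 1: acc = O + (13, 30) = (13, 30)
  bit 1 = 1: acc = (13, 30) + (19, 16) = (1, 4)
  bit 2 = 1: acc = (1, 4) + (26, 9) = (9, 13)

7P = (9, 13)


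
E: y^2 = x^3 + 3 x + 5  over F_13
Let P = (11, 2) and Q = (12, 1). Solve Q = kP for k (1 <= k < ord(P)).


Enumerate multiples of P until we hit Q = (12, 1):
  1P = (11, 2)
  2P = (1, 3)
  3P = (4, 9)
  4P = (12, 12)
  5P = (12, 1)
Match found at i = 5.

k = 5


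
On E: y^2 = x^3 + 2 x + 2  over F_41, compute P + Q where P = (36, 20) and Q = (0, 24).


P != Q, so use the chord formula.
s = (y2 - y1) / (x2 - x1) = (4) / (5) mod 41 = 9
x3 = s^2 - x1 - x2 mod 41 = 9^2 - 36 - 0 = 4
y3 = s (x1 - x3) - y1 mod 41 = 9 * (36 - 4) - 20 = 22

P + Q = (4, 22)


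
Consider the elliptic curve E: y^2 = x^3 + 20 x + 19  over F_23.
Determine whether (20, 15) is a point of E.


Check whether y^2 = x^3 + 20 x + 19 (mod 23) for (x, y) = (20, 15).
LHS: y^2 = 15^2 mod 23 = 18
RHS: x^3 + 20 x + 19 = 20^3 + 20*20 + 19 mod 23 = 1
LHS != RHS

No, not on the curve


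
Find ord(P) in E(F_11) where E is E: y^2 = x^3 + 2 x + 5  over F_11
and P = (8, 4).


Compute successive multiples of P until we hit O:
  1P = (8, 4)
  2P = (9, 2)
  3P = (9, 9)
  4P = (8, 7)
  5P = O

ord(P) = 5


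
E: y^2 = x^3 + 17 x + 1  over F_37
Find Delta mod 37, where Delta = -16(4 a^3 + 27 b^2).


4 a^3 + 27 b^2 = 4*17^3 + 27*1^2 = 19652 + 27 = 19679
Delta = -16 * (19679) = -314864
Delta mod 37 = 6

Delta = 6 (mod 37)


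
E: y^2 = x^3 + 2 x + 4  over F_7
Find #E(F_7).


For each x in F_7, count y with y^2 = x^3 + 2 x + 4 mod 7:
  x = 0: RHS = 4, y in [2, 5]  -> 2 point(s)
  x = 1: RHS = 0, y in [0]  -> 1 point(s)
  x = 2: RHS = 2, y in [3, 4]  -> 2 point(s)
  x = 3: RHS = 2, y in [3, 4]  -> 2 point(s)
  x = 6: RHS = 1, y in [1, 6]  -> 2 point(s)
Affine points: 9. Add the point at infinity: total = 10.

#E(F_7) = 10


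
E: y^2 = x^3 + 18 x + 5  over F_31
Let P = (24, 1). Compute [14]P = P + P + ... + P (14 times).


k = 14 = 1110_2 (binary, LSB first: 0111)
Double-and-add from P = (24, 1):
  bit 0 = 0: acc unchanged = O
  bit 1 = 1: acc = O + (8, 17) = (8, 17)
  bit 2 = 1: acc = (8, 17) + (17, 4) = (10, 10)
  bit 3 = 1: acc = (10, 10) + (2, 24) = (24, 30)

14P = (24, 30)


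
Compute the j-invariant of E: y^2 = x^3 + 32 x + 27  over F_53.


Delta = -16(4 a^3 + 27 b^2) mod 53 = 3
-1728 * (4 a)^3 = -1728 * (4*32)^3 mod 53 = 1
j = 1 * 3^(-1) mod 53 = 18

j = 18 (mod 53)


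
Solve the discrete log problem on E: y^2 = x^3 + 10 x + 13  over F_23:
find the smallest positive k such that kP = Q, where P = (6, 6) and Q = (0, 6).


Enumerate multiples of P until we hit Q = (0, 6):
  1P = (6, 6)
  2P = (1, 1)
  3P = (17, 6)
  4P = (0, 17)
  5P = (21, 10)
  6P = (2, 15)
  7P = (10, 3)
  8P = (9, 2)
  9P = (20, 5)
  10P = (22, 5)
  11P = (3, 1)
  12P = (4, 5)
  13P = (19, 22)
  14P = (7, 14)
  15P = (5, 2)
  16P = (5, 21)
  17P = (7, 9)
  18P = (19, 1)
  19P = (4, 18)
  20P = (3, 22)
  21P = (22, 18)
  22P = (20, 18)
  23P = (9, 21)
  24P = (10, 20)
  25P = (2, 8)
  26P = (21, 13)
  27P = (0, 6)
Match found at i = 27.

k = 27


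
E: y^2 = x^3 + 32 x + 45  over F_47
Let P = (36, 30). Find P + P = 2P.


Doubling: s = (3 x1^2 + a) / (2 y1)
s = (3*36^2 + 32) / (2*30) mod 47 = 34
x3 = s^2 - 2 x1 mod 47 = 34^2 - 2*36 = 3
y3 = s (x1 - x3) - y1 mod 47 = 34 * (36 - 3) - 30 = 11

2P = (3, 11)


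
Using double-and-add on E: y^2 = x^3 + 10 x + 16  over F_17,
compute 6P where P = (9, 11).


k = 6 = 110_2 (binary, LSB first: 011)
Double-and-add from P = (9, 11):
  bit 0 = 0: acc unchanged = O
  bit 1 = 1: acc = O + (8, 9) = (8, 9)
  bit 2 = 1: acc = (8, 9) + (5, 2) = (0, 4)

6P = (0, 4)


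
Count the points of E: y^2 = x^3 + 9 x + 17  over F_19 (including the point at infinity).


For each x in F_19, count y with y^2 = x^3 + 9 x + 17 mod 19:
  x = 0: RHS = 17, y in [6, 13]  -> 2 point(s)
  x = 2: RHS = 5, y in [9, 10]  -> 2 point(s)
  x = 5: RHS = 16, y in [4, 15]  -> 2 point(s)
  x = 7: RHS = 5, y in [9, 10]  -> 2 point(s)
  x = 10: RHS = 5, y in [9, 10]  -> 2 point(s)
  x = 16: RHS = 1, y in [1, 18]  -> 2 point(s)
  x = 18: RHS = 7, y in [8, 11]  -> 2 point(s)
Affine points: 14. Add the point at infinity: total = 15.

#E(F_19) = 15


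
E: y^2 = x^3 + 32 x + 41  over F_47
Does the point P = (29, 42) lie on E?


Check whether y^2 = x^3 + 32 x + 41 (mod 47) for (x, y) = (29, 42).
LHS: y^2 = 42^2 mod 47 = 25
RHS: x^3 + 32 x + 41 = 29^3 + 32*29 + 41 mod 47 = 25
LHS = RHS

Yes, on the curve


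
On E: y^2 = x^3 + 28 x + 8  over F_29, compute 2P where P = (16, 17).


Doubling: s = (3 x1^2 + a) / (2 y1)
s = (3*16^2 + 28) / (2*17) mod 29 = 20
x3 = s^2 - 2 x1 mod 29 = 20^2 - 2*16 = 20
y3 = s (x1 - x3) - y1 mod 29 = 20 * (16 - 20) - 17 = 19

2P = (20, 19)


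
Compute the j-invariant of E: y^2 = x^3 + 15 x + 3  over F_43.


Delta = -16(4 a^3 + 27 b^2) mod 43 = 14
-1728 * (4 a)^3 = -1728 * (4*15)^3 mod 43 = 41
j = 41 * 14^(-1) mod 43 = 6

j = 6 (mod 43)


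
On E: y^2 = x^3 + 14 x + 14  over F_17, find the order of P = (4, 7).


Compute successive multiples of P until we hit O:
  1P = (4, 7)
  2P = (13, 9)
  3P = (16, 13)
  4P = (10, 7)
  5P = (3, 10)
  6P = (2, 4)
  7P = (9, 11)
  8P = (6, 5)
  ... (continuing to 23P)
  23P = O

ord(P) = 23


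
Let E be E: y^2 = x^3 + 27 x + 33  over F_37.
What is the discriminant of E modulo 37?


4 a^3 + 27 b^2 = 4*27^3 + 27*33^2 = 78732 + 29403 = 108135
Delta = -16 * (108135) = -1730160
Delta mod 37 = 34

Delta = 34 (mod 37)


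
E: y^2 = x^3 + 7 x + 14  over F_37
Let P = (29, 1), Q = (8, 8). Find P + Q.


P != Q, so use the chord formula.
s = (y2 - y1) / (x2 - x1) = (7) / (16) mod 37 = 12
x3 = s^2 - x1 - x2 mod 37 = 12^2 - 29 - 8 = 33
y3 = s (x1 - x3) - y1 mod 37 = 12 * (29 - 33) - 1 = 25

P + Q = (33, 25)


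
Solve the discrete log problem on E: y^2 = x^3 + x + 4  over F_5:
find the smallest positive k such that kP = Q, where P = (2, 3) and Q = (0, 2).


Enumerate multiples of P until we hit Q = (0, 2):
  1P = (2, 3)
  2P = (0, 3)
  3P = (3, 2)
  4P = (1, 1)
  5P = (1, 4)
  6P = (3, 3)
  7P = (0, 2)
Match found at i = 7.

k = 7


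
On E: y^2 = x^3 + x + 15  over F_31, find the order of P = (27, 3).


Compute successive multiples of P until we hit O:
  1P = (27, 3)
  2P = (17, 27)
  3P = (25, 17)
  4P = (28, 4)
  5P = (8, 16)
  6P = (6, 12)
  7P = (14, 18)
  8P = (26, 3)
  ... (continuing to 33P)
  33P = O

ord(P) = 33


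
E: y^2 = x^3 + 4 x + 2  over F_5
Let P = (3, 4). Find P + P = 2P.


Doubling: s = (3 x1^2 + a) / (2 y1)
s = (3*3^2 + 4) / (2*4) mod 5 = 2
x3 = s^2 - 2 x1 mod 5 = 2^2 - 2*3 = 3
y3 = s (x1 - x3) - y1 mod 5 = 2 * (3 - 3) - 4 = 1

2P = (3, 1)


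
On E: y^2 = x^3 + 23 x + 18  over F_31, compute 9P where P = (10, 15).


k = 9 = 1001_2 (binary, LSB first: 1001)
Double-and-add from P = (10, 15):
  bit 0 = 1: acc = O + (10, 15) = (10, 15)
  bit 1 = 0: acc unchanged = (10, 15)
  bit 2 = 0: acc unchanged = (10, 15)
  bit 3 = 1: acc = (10, 15) + (6, 0) = (0, 7)

9P = (0, 7)


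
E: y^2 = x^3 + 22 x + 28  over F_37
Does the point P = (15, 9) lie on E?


Check whether y^2 = x^3 + 22 x + 28 (mod 37) for (x, y) = (15, 9).
LHS: y^2 = 9^2 mod 37 = 7
RHS: x^3 + 22 x + 28 = 15^3 + 22*15 + 28 mod 37 = 33
LHS != RHS

No, not on the curve


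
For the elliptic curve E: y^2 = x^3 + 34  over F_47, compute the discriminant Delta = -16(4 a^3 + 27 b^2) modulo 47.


4 a^3 + 27 b^2 = 4*0^3 + 27*34^2 = 0 + 31212 = 31212
Delta = -16 * (31212) = -499392
Delta mod 47 = 30

Delta = 30 (mod 47)


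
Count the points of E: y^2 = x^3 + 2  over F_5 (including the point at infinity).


For each x in F_5, count y with y^2 = x^3 + 0 x + 2 mod 5:
  x = 2: RHS = 0, y in [0]  -> 1 point(s)
  x = 3: RHS = 4, y in [2, 3]  -> 2 point(s)
  x = 4: RHS = 1, y in [1, 4]  -> 2 point(s)
Affine points: 5. Add the point at infinity: total = 6.

#E(F_5) = 6


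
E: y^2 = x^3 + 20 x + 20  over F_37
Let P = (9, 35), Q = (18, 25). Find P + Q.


P != Q, so use the chord formula.
s = (y2 - y1) / (x2 - x1) = (27) / (9) mod 37 = 3
x3 = s^2 - x1 - x2 mod 37 = 3^2 - 9 - 18 = 19
y3 = s (x1 - x3) - y1 mod 37 = 3 * (9 - 19) - 35 = 9

P + Q = (19, 9)


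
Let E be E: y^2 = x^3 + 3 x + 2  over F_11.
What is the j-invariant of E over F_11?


Delta = -16(4 a^3 + 27 b^2) mod 11 = 9
-1728 * (4 a)^3 = -1728 * (4*3)^3 mod 11 = 10
j = 10 * 9^(-1) mod 11 = 6

j = 6 (mod 11)


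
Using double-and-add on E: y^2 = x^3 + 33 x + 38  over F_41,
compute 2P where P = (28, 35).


k = 2 = 10_2 (binary, LSB first: 01)
Double-and-add from P = (28, 35):
  bit 0 = 0: acc unchanged = O
  bit 1 = 1: acc = O + (1, 21) = (1, 21)

2P = (1, 21)


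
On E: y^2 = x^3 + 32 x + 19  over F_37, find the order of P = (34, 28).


Compute successive multiples of P until we hit O:
  1P = (34, 28)
  2P = (18, 10)
  3P = (25, 33)
  4P = (8, 11)
  5P = (35, 24)
  6P = (21, 31)
  7P = (30, 28)
  8P = (10, 9)
  ... (continuing to 22P)
  22P = O

ord(P) = 22


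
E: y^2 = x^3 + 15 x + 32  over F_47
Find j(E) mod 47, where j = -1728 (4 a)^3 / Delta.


Delta = -16(4 a^3 + 27 b^2) mod 47 = 8
-1728 * (4 a)^3 = -1728 * (4*15)^3 mod 47 = 9
j = 9 * 8^(-1) mod 47 = 7

j = 7 (mod 47)


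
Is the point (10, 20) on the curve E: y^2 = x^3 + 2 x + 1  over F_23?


Check whether y^2 = x^3 + 2 x + 1 (mod 23) for (x, y) = (10, 20).
LHS: y^2 = 20^2 mod 23 = 9
RHS: x^3 + 2 x + 1 = 10^3 + 2*10 + 1 mod 23 = 9
LHS = RHS

Yes, on the curve


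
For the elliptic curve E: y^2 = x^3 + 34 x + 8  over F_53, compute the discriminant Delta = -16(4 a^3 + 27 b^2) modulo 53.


4 a^3 + 27 b^2 = 4*34^3 + 27*8^2 = 157216 + 1728 = 158944
Delta = -16 * (158944) = -2543104
Delta mod 53 = 48

Delta = 48 (mod 53)


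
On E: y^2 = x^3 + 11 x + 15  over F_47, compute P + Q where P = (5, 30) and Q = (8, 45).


P != Q, so use the chord formula.
s = (y2 - y1) / (x2 - x1) = (15) / (3) mod 47 = 5
x3 = s^2 - x1 - x2 mod 47 = 5^2 - 5 - 8 = 12
y3 = s (x1 - x3) - y1 mod 47 = 5 * (5 - 12) - 30 = 29

P + Q = (12, 29)


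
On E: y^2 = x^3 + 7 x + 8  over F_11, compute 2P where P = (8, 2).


Doubling: s = (3 x1^2 + a) / (2 y1)
s = (3*8^2 + 7) / (2*2) mod 11 = 3
x3 = s^2 - 2 x1 mod 11 = 3^2 - 2*8 = 4
y3 = s (x1 - x3) - y1 mod 11 = 3 * (8 - 4) - 2 = 10

2P = (4, 10)


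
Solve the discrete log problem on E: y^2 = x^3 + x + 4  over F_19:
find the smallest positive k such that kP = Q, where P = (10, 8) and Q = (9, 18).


Enumerate multiples of P until we hit Q = (9, 18):
  1P = (10, 8)
  2P = (0, 2)
  3P = (1, 5)
  4P = (6, 6)
  5P = (8, 12)
  6P = (5, 1)
  7P = (9, 1)
  8P = (11, 4)
  9P = (14, 8)
  10P = (14, 11)
  11P = (11, 15)
  12P = (9, 18)
Match found at i = 12.

k = 12


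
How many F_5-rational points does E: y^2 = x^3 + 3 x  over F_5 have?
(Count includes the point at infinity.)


For each x in F_5, count y with y^2 = x^3 + 3 x + 0 mod 5:
  x = 0: RHS = 0, y in [0]  -> 1 point(s)
  x = 1: RHS = 4, y in [2, 3]  -> 2 point(s)
  x = 2: RHS = 4, y in [2, 3]  -> 2 point(s)
  x = 3: RHS = 1, y in [1, 4]  -> 2 point(s)
  x = 4: RHS = 1, y in [1, 4]  -> 2 point(s)
Affine points: 9. Add the point at infinity: total = 10.

#E(F_5) = 10


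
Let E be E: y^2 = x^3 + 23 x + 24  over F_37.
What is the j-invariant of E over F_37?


Delta = -16(4 a^3 + 27 b^2) mod 37 = 7
-1728 * (4 a)^3 = -1728 * (4*23)^3 mod 37 = 31
j = 31 * 7^(-1) mod 37 = 15

j = 15 (mod 37)


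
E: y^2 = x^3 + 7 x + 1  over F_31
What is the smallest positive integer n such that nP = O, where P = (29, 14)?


Compute successive multiples of P until we hit O:
  1P = (29, 14)
  2P = (20, 22)
  3P = (18, 21)
  4P = (9, 24)
  5P = (1, 3)
  6P = (11, 13)
  7P = (11, 18)
  8P = (1, 28)
  ... (continuing to 13P)
  13P = O

ord(P) = 13


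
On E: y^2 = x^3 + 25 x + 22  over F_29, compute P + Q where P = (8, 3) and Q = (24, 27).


P != Q, so use the chord formula.
s = (y2 - y1) / (x2 - x1) = (24) / (16) mod 29 = 16
x3 = s^2 - x1 - x2 mod 29 = 16^2 - 8 - 24 = 21
y3 = s (x1 - x3) - y1 mod 29 = 16 * (8 - 21) - 3 = 21

P + Q = (21, 21)


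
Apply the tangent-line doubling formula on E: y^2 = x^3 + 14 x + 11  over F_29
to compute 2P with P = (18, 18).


Doubling: s = (3 x1^2 + a) / (2 y1)
s = (3*18^2 + 14) / (2*18) mod 29 = 0
x3 = s^2 - 2 x1 mod 29 = 0^2 - 2*18 = 22
y3 = s (x1 - x3) - y1 mod 29 = 0 * (18 - 22) - 18 = 11

2P = (22, 11)


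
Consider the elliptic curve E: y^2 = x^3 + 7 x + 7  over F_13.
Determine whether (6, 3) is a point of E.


Check whether y^2 = x^3 + 7 x + 7 (mod 13) for (x, y) = (6, 3).
LHS: y^2 = 3^2 mod 13 = 9
RHS: x^3 + 7 x + 7 = 6^3 + 7*6 + 7 mod 13 = 5
LHS != RHS

No, not on the curve


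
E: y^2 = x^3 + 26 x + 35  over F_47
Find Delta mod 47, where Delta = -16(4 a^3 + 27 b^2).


4 a^3 + 27 b^2 = 4*26^3 + 27*35^2 = 70304 + 33075 = 103379
Delta = -16 * (103379) = -1654064
Delta mod 47 = 7

Delta = 7 (mod 47)


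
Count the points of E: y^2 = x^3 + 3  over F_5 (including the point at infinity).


For each x in F_5, count y with y^2 = x^3 + 0 x + 3 mod 5:
  x = 1: RHS = 4, y in [2, 3]  -> 2 point(s)
  x = 2: RHS = 1, y in [1, 4]  -> 2 point(s)
  x = 3: RHS = 0, y in [0]  -> 1 point(s)
Affine points: 5. Add the point at infinity: total = 6.

#E(F_5) = 6


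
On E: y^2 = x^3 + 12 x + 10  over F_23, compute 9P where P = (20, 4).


k = 9 = 1001_2 (binary, LSB first: 1001)
Double-and-add from P = (20, 4):
  bit 0 = 1: acc = O + (20, 4) = (20, 4)
  bit 1 = 0: acc unchanged = (20, 4)
  bit 2 = 0: acc unchanged = (20, 4)
  bit 3 = 1: acc = (20, 4) + (10, 7) = (20, 19)

9P = (20, 19)


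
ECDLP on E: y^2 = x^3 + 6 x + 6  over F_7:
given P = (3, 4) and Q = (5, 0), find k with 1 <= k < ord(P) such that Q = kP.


Enumerate multiples of P until we hit Q = (5, 0):
  1P = (3, 4)
  2P = (5, 0)
Match found at i = 2.

k = 2


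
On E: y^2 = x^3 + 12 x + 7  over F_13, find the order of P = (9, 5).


Compute successive multiples of P until we hit O:
  1P = (9, 5)
  2P = (5, 6)
  3P = (8, 11)
  4P = (6, 3)
  5P = (10, 3)
  6P = (11, 12)
  7P = (2, 0)
  8P = (11, 1)
  ... (continuing to 14P)
  14P = O

ord(P) = 14


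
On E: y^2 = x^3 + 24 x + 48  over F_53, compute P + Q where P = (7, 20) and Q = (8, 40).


P != Q, so use the chord formula.
s = (y2 - y1) / (x2 - x1) = (20) / (1) mod 53 = 20
x3 = s^2 - x1 - x2 mod 53 = 20^2 - 7 - 8 = 14
y3 = s (x1 - x3) - y1 mod 53 = 20 * (7 - 14) - 20 = 52

P + Q = (14, 52)


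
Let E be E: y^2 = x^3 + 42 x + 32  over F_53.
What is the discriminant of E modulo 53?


4 a^3 + 27 b^2 = 4*42^3 + 27*32^2 = 296352 + 27648 = 324000
Delta = -16 * (324000) = -5184000
Delta mod 53 = 36

Delta = 36 (mod 53)


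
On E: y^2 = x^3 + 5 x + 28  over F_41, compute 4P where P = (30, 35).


k = 4 = 100_2 (binary, LSB first: 001)
Double-and-add from P = (30, 35):
  bit 0 = 0: acc unchanged = O
  bit 1 = 0: acc unchanged = O
  bit 2 = 1: acc = O + (9, 33) = (9, 33)

4P = (9, 33)


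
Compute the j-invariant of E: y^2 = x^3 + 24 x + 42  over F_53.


Delta = -16(4 a^3 + 27 b^2) mod 53 = 32
-1728 * (4 a)^3 = -1728 * (4*24)^3 mod 53 = 41
j = 41 * 32^(-1) mod 53 = 46

j = 46 (mod 53)


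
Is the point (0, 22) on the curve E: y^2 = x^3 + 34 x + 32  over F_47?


Check whether y^2 = x^3 + 34 x + 32 (mod 47) for (x, y) = (0, 22).
LHS: y^2 = 22^2 mod 47 = 14
RHS: x^3 + 34 x + 32 = 0^3 + 34*0 + 32 mod 47 = 32
LHS != RHS

No, not on the curve


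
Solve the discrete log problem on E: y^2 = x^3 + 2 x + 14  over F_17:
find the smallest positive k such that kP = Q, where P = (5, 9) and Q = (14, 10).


Enumerate multiples of P until we hit Q = (14, 10):
  1P = (5, 9)
  2P = (3, 9)
  3P = (9, 8)
  4P = (2, 3)
  5P = (14, 7)
  6P = (14, 10)
Match found at i = 6.

k = 6


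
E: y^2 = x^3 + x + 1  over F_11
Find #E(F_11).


For each x in F_11, count y with y^2 = x^3 + 1 x + 1 mod 11:
  x = 0: RHS = 1, y in [1, 10]  -> 2 point(s)
  x = 1: RHS = 3, y in [5, 6]  -> 2 point(s)
  x = 2: RHS = 0, y in [0]  -> 1 point(s)
  x = 3: RHS = 9, y in [3, 8]  -> 2 point(s)
  x = 4: RHS = 3, y in [5, 6]  -> 2 point(s)
  x = 6: RHS = 3, y in [5, 6]  -> 2 point(s)
  x = 8: RHS = 4, y in [2, 9]  -> 2 point(s)
Affine points: 13. Add the point at infinity: total = 14.

#E(F_11) = 14


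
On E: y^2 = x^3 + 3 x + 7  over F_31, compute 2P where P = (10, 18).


Doubling: s = (3 x1^2 + a) / (2 y1)
s = (3*10^2 + 3) / (2*18) mod 31 = 11
x3 = s^2 - 2 x1 mod 31 = 11^2 - 2*10 = 8
y3 = s (x1 - x3) - y1 mod 31 = 11 * (10 - 8) - 18 = 4

2P = (8, 4)


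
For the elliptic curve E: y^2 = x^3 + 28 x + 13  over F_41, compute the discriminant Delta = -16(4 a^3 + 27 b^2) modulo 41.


4 a^3 + 27 b^2 = 4*28^3 + 27*13^2 = 87808 + 4563 = 92371
Delta = -16 * (92371) = -1477936
Delta mod 41 = 32

Delta = 32 (mod 41)


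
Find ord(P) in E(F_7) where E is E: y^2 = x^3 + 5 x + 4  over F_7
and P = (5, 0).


Compute successive multiples of P until we hit O:
  1P = (5, 0)
  2P = O

ord(P) = 2


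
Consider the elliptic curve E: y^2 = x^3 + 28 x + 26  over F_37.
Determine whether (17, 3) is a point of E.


Check whether y^2 = x^3 + 28 x + 26 (mod 37) for (x, y) = (17, 3).
LHS: y^2 = 3^2 mod 37 = 9
RHS: x^3 + 28 x + 26 = 17^3 + 28*17 + 26 mod 37 = 13
LHS != RHS

No, not on the curve


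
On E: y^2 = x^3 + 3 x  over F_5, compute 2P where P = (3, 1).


Doubling: s = (3 x1^2 + a) / (2 y1)
s = (3*3^2 + 3) / (2*1) mod 5 = 0
x3 = s^2 - 2 x1 mod 5 = 0^2 - 2*3 = 4
y3 = s (x1 - x3) - y1 mod 5 = 0 * (3 - 4) - 1 = 4

2P = (4, 4)


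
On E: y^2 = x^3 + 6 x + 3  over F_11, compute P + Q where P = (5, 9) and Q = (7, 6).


P != Q, so use the chord formula.
s = (y2 - y1) / (x2 - x1) = (8) / (2) mod 11 = 4
x3 = s^2 - x1 - x2 mod 11 = 4^2 - 5 - 7 = 4
y3 = s (x1 - x3) - y1 mod 11 = 4 * (5 - 4) - 9 = 6

P + Q = (4, 6)


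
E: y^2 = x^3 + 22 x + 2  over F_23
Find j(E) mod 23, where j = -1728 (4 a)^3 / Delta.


Delta = -16(4 a^3 + 27 b^2) mod 23 = 15
-1728 * (4 a)^3 = -1728 * (4*22)^3 mod 23 = 8
j = 8 * 15^(-1) mod 23 = 22

j = 22 (mod 23)


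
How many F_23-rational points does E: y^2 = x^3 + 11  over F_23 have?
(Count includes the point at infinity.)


For each x in F_23, count y with y^2 = x^3 + 0 x + 11 mod 23:
  x = 1: RHS = 12, y in [9, 14]  -> 2 point(s)
  x = 4: RHS = 6, y in [11, 12]  -> 2 point(s)
  x = 7: RHS = 9, y in [3, 20]  -> 2 point(s)
  x = 9: RHS = 4, y in [2, 21]  -> 2 point(s)
  x = 11: RHS = 8, y in [10, 13]  -> 2 point(s)
  x = 13: RHS = 0, y in [0]  -> 1 point(s)
  x = 14: RHS = 18, y in [8, 15]  -> 2 point(s)
  x = 16: RHS = 13, y in [6, 17]  -> 2 point(s)
  x = 17: RHS = 2, y in [5, 18]  -> 2 point(s)
  x = 18: RHS = 1, y in [1, 22]  -> 2 point(s)
  x = 19: RHS = 16, y in [4, 19]  -> 2 point(s)
  x = 21: RHS = 3, y in [7, 16]  -> 2 point(s)
Affine points: 23. Add the point at infinity: total = 24.

#E(F_23) = 24


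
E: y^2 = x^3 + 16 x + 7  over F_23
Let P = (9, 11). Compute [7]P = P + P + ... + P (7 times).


k = 7 = 111_2 (binary, LSB first: 111)
Double-and-add from P = (9, 11):
  bit 0 = 1: acc = O + (9, 11) = (9, 11)
  bit 1 = 1: acc = (9, 11) + (18, 20) = (20, 1)
  bit 2 = 1: acc = (20, 1) + (3, 17) = (2, 1)

7P = (2, 1)


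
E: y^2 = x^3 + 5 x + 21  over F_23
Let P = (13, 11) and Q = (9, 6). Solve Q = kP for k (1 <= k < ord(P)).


Enumerate multiples of P until we hit Q = (9, 6):
  1P = (13, 11)
  2P = (10, 17)
  3P = (4, 17)
  4P = (9, 17)
  5P = (9, 6)
Match found at i = 5.

k = 5


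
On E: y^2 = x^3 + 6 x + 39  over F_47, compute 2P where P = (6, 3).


Doubling: s = (3 x1^2 + a) / (2 y1)
s = (3*6^2 + 6) / (2*3) mod 47 = 19
x3 = s^2 - 2 x1 mod 47 = 19^2 - 2*6 = 20
y3 = s (x1 - x3) - y1 mod 47 = 19 * (6 - 20) - 3 = 13

2P = (20, 13)


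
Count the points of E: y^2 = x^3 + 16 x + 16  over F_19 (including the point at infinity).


For each x in F_19, count y with y^2 = x^3 + 16 x + 16 mod 19:
  x = 0: RHS = 16, y in [4, 15]  -> 2 point(s)
  x = 4: RHS = 11, y in [7, 12]  -> 2 point(s)
  x = 6: RHS = 5, y in [9, 10]  -> 2 point(s)
  x = 10: RHS = 17, y in [6, 13]  -> 2 point(s)
  x = 12: RHS = 17, y in [6, 13]  -> 2 point(s)
  x = 14: RHS = 1, y in [1, 18]  -> 2 point(s)
  x = 16: RHS = 17, y in [6, 13]  -> 2 point(s)
Affine points: 14. Add the point at infinity: total = 15.

#E(F_19) = 15


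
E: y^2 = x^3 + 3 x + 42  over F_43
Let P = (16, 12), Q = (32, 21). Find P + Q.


P != Q, so use the chord formula.
s = (y2 - y1) / (x2 - x1) = (9) / (16) mod 43 = 14
x3 = s^2 - x1 - x2 mod 43 = 14^2 - 16 - 32 = 19
y3 = s (x1 - x3) - y1 mod 43 = 14 * (16 - 19) - 12 = 32

P + Q = (19, 32)


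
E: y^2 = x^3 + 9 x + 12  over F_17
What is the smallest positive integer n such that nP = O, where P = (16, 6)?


Compute successive multiples of P until we hit O:
  1P = (16, 6)
  2P = (3, 7)
  3P = (14, 3)
  4P = (2, 15)
  5P = (8, 1)
  6P = (8, 16)
  7P = (2, 2)
  8P = (14, 14)
  ... (continuing to 11P)
  11P = O

ord(P) = 11


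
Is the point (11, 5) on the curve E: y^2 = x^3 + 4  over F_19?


Check whether y^2 = x^3 + 0 x + 4 (mod 19) for (x, y) = (11, 5).
LHS: y^2 = 5^2 mod 19 = 6
RHS: x^3 + 0 x + 4 = 11^3 + 0*11 + 4 mod 19 = 5
LHS != RHS

No, not on the curve


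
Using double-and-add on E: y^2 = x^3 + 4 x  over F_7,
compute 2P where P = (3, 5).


k = 2 = 10_2 (binary, LSB first: 01)
Double-and-add from P = (3, 5):
  bit 0 = 0: acc unchanged = O
  bit 1 = 1: acc = O + (2, 3) = (2, 3)

2P = (2, 3)


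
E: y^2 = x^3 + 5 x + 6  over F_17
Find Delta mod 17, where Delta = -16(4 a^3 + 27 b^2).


4 a^3 + 27 b^2 = 4*5^3 + 27*6^2 = 500 + 972 = 1472
Delta = -16 * (1472) = -23552
Delta mod 17 = 10

Delta = 10 (mod 17)


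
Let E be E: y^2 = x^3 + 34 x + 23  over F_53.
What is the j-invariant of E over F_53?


Delta = -16(4 a^3 + 27 b^2) mod 53 = 38
-1728 * (4 a)^3 = -1728 * (4*34)^3 mod 53 = 6
j = 6 * 38^(-1) mod 53 = 42

j = 42 (mod 53)


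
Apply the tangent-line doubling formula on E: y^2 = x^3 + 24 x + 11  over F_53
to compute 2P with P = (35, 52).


Doubling: s = (3 x1^2 + a) / (2 y1)
s = (3*35^2 + 24) / (2*52) mod 53 = 32
x3 = s^2 - 2 x1 mod 53 = 32^2 - 2*35 = 0
y3 = s (x1 - x3) - y1 mod 53 = 32 * (35 - 0) - 52 = 8

2P = (0, 8)


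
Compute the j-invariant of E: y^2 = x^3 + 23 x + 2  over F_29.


Delta = -16(4 a^3 + 27 b^2) mod 29 = 3
-1728 * (4 a)^3 = -1728 * (4*23)^3 mod 29 = 21
j = 21 * 3^(-1) mod 29 = 7

j = 7 (mod 29)


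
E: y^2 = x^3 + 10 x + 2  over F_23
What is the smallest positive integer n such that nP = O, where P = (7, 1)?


Compute successive multiples of P until we hit O:
  1P = (7, 1)
  2P = (13, 11)
  3P = (16, 7)
  4P = (3, 17)
  5P = (6, 18)
  6P = (0, 18)
  7P = (5, 4)
  8P = (19, 17)
  ... (continuing to 25P)
  25P = O

ord(P) = 25


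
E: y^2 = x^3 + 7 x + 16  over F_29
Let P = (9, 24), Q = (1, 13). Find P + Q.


P != Q, so use the chord formula.
s = (y2 - y1) / (x2 - x1) = (18) / (21) mod 29 = 5
x3 = s^2 - x1 - x2 mod 29 = 5^2 - 9 - 1 = 15
y3 = s (x1 - x3) - y1 mod 29 = 5 * (9 - 15) - 24 = 4

P + Q = (15, 4)


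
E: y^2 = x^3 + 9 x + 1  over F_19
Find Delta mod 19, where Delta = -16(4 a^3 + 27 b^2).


4 a^3 + 27 b^2 = 4*9^3 + 27*1^2 = 2916 + 27 = 2943
Delta = -16 * (2943) = -47088
Delta mod 19 = 13

Delta = 13 (mod 19)


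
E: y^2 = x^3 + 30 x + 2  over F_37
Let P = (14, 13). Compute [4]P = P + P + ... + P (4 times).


k = 4 = 100_2 (binary, LSB first: 001)
Double-and-add from P = (14, 13):
  bit 0 = 0: acc unchanged = O
  bit 1 = 0: acc unchanged = O
  bit 2 = 1: acc = O + (16, 8) = (16, 8)

4P = (16, 8)


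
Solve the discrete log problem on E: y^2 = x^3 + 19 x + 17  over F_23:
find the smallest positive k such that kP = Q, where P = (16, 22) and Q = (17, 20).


Enumerate multiples of P until we hit Q = (17, 20):
  1P = (16, 22)
  2P = (3, 3)
  3P = (6, 5)
  4P = (17, 20)
Match found at i = 4.

k = 4


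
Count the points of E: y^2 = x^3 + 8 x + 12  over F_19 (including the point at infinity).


For each x in F_19, count y with y^2 = x^3 + 8 x + 12 mod 19:
  x = 2: RHS = 17, y in [6, 13]  -> 2 point(s)
  x = 3: RHS = 6, y in [5, 14]  -> 2 point(s)
  x = 5: RHS = 6, y in [5, 14]  -> 2 point(s)
  x = 10: RHS = 9, y in [3, 16]  -> 2 point(s)
  x = 11: RHS = 6, y in [5, 14]  -> 2 point(s)
  x = 15: RHS = 11, y in [7, 12]  -> 2 point(s)
  x = 17: RHS = 7, y in [8, 11]  -> 2 point(s)
Affine points: 14. Add the point at infinity: total = 15.

#E(F_19) = 15


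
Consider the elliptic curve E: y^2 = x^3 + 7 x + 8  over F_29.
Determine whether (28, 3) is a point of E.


Check whether y^2 = x^3 + 7 x + 8 (mod 29) for (x, y) = (28, 3).
LHS: y^2 = 3^2 mod 29 = 9
RHS: x^3 + 7 x + 8 = 28^3 + 7*28 + 8 mod 29 = 0
LHS != RHS

No, not on the curve


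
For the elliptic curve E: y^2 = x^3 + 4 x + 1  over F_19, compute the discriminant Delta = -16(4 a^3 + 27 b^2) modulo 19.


4 a^3 + 27 b^2 = 4*4^3 + 27*1^2 = 256 + 27 = 283
Delta = -16 * (283) = -4528
Delta mod 19 = 13

Delta = 13 (mod 19)


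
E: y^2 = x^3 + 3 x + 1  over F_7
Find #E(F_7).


For each x in F_7, count y with y^2 = x^3 + 3 x + 1 mod 7:
  x = 0: RHS = 1, y in [1, 6]  -> 2 point(s)
  x = 2: RHS = 1, y in [1, 6]  -> 2 point(s)
  x = 3: RHS = 2, y in [3, 4]  -> 2 point(s)
  x = 4: RHS = 0, y in [0]  -> 1 point(s)
  x = 5: RHS = 1, y in [1, 6]  -> 2 point(s)
  x = 6: RHS = 4, y in [2, 5]  -> 2 point(s)
Affine points: 11. Add the point at infinity: total = 12.

#E(F_7) = 12


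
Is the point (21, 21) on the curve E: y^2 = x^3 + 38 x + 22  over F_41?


Check whether y^2 = x^3 + 38 x + 22 (mod 41) for (x, y) = (21, 21).
LHS: y^2 = 21^2 mod 41 = 31
RHS: x^3 + 38 x + 22 = 21^3 + 38*21 + 22 mod 41 = 36
LHS != RHS

No, not on the curve


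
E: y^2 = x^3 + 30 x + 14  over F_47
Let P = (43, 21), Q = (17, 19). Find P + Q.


P != Q, so use the chord formula.
s = (y2 - y1) / (x2 - x1) = (45) / (21) mod 47 = 29
x3 = s^2 - x1 - x2 mod 47 = 29^2 - 43 - 17 = 29
y3 = s (x1 - x3) - y1 mod 47 = 29 * (43 - 29) - 21 = 9

P + Q = (29, 9)


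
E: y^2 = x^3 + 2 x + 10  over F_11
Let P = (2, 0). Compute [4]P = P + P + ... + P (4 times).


k = 4 = 100_2 (binary, LSB first: 001)
Double-and-add from P = (2, 0):
  bit 0 = 0: acc unchanged = O
  bit 1 = 0: acc unchanged = O
  bit 2 = 1: acc = O + O = O

4P = O


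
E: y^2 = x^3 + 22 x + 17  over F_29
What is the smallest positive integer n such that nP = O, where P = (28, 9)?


Compute successive multiples of P until we hit O:
  1P = (28, 9)
  2P = (11, 13)
  3P = (3, 9)
  4P = (27, 20)
  5P = (8, 3)
  6P = (16, 12)
  7P = (5, 7)
  8P = (9, 4)
  ... (continuing to 27P)
  27P = O

ord(P) = 27


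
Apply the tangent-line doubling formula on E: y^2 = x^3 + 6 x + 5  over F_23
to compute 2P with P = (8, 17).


Doubling: s = (3 x1^2 + a) / (2 y1)
s = (3*8^2 + 6) / (2*17) mod 23 = 18
x3 = s^2 - 2 x1 mod 23 = 18^2 - 2*8 = 9
y3 = s (x1 - x3) - y1 mod 23 = 18 * (8 - 9) - 17 = 11

2P = (9, 11)


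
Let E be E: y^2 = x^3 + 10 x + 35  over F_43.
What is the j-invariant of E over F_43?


Delta = -16(4 a^3 + 27 b^2) mod 43 = 28
-1728 * (4 a)^3 = -1728 * (4*10)^3 mod 43 = 1
j = 1 * 28^(-1) mod 43 = 20

j = 20 (mod 43)


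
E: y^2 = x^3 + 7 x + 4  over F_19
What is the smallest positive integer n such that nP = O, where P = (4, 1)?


Compute successive multiples of P until we hit O:
  1P = (4, 1)
  2P = (12, 7)
  3P = (0, 2)
  4P = (2, 8)
  5P = (11, 14)
  6P = (9, 6)
  7P = (7, 15)
  8P = (15, 11)
  ... (continuing to 19P)
  19P = O

ord(P) = 19


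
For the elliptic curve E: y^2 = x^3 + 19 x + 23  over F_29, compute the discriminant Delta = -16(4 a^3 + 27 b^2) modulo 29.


4 a^3 + 27 b^2 = 4*19^3 + 27*23^2 = 27436 + 14283 = 41719
Delta = -16 * (41719) = -667504
Delta mod 29 = 18

Delta = 18 (mod 29)


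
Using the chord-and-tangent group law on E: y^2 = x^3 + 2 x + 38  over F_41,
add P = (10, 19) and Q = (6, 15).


P != Q, so use the chord formula.
s = (y2 - y1) / (x2 - x1) = (37) / (37) mod 41 = 1
x3 = s^2 - x1 - x2 mod 41 = 1^2 - 10 - 6 = 26
y3 = s (x1 - x3) - y1 mod 41 = 1 * (10 - 26) - 19 = 6

P + Q = (26, 6)


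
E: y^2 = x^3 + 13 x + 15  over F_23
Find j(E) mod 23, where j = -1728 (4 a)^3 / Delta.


Delta = -16(4 a^3 + 27 b^2) mod 23 = 12
-1728 * (4 a)^3 = -1728 * (4*13)^3 mod 23 = 19
j = 19 * 12^(-1) mod 23 = 15

j = 15 (mod 23)


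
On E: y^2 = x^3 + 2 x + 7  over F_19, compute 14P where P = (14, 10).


k = 14 = 1110_2 (binary, LSB first: 0111)
Double-and-add from P = (14, 10):
  bit 0 = 0: acc unchanged = O
  bit 1 = 1: acc = O + (11, 12) = (11, 12)
  bit 2 = 1: acc = (11, 12) + (6, 11) = (18, 17)
  bit 3 = 1: acc = (18, 17) + (13, 11) = (13, 8)

14P = (13, 8)


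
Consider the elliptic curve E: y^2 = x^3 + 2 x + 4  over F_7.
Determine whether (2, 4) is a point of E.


Check whether y^2 = x^3 + 2 x + 4 (mod 7) for (x, y) = (2, 4).
LHS: y^2 = 4^2 mod 7 = 2
RHS: x^3 + 2 x + 4 = 2^3 + 2*2 + 4 mod 7 = 2
LHS = RHS

Yes, on the curve


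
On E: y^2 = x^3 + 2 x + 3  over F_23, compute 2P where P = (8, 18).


Doubling: s = (3 x1^2 + a) / (2 y1)
s = (3*8^2 + 2) / (2*18) mod 23 = 22
x3 = s^2 - 2 x1 mod 23 = 22^2 - 2*8 = 8
y3 = s (x1 - x3) - y1 mod 23 = 22 * (8 - 8) - 18 = 5

2P = (8, 5)


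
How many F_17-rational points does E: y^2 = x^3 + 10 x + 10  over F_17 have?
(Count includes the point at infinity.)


For each x in F_17, count y with y^2 = x^3 + 10 x + 10 mod 17:
  x = 1: RHS = 4, y in [2, 15]  -> 2 point(s)
  x = 2: RHS = 4, y in [2, 15]  -> 2 point(s)
  x = 3: RHS = 16, y in [4, 13]  -> 2 point(s)
  x = 5: RHS = 15, y in [7, 10]  -> 2 point(s)
  x = 7: RHS = 15, y in [7, 10]  -> 2 point(s)
  x = 9: RHS = 13, y in [8, 9]  -> 2 point(s)
  x = 13: RHS = 8, y in [5, 12]  -> 2 point(s)
  x = 14: RHS = 4, y in [2, 15]  -> 2 point(s)
  x = 15: RHS = 16, y in [4, 13]  -> 2 point(s)
  x = 16: RHS = 16, y in [4, 13]  -> 2 point(s)
Affine points: 20. Add the point at infinity: total = 21.

#E(F_17) = 21


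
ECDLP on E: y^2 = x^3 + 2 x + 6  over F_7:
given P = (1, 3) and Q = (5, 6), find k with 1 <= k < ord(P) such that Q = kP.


Enumerate multiples of P until we hit Q = (5, 6):
  1P = (1, 3)
  2P = (2, 2)
  3P = (5, 1)
  4P = (3, 5)
  5P = (4, 1)
  6P = (4, 6)
  7P = (3, 2)
  8P = (5, 6)
Match found at i = 8.

k = 8


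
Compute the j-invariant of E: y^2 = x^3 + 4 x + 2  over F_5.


Delta = -16(4 a^3 + 27 b^2) mod 5 = 1
-1728 * (4 a)^3 = -1728 * (4*4)^3 mod 5 = 2
j = 2 * 1^(-1) mod 5 = 2

j = 2 (mod 5)


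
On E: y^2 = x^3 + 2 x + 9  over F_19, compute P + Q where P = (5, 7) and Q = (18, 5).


P != Q, so use the chord formula.
s = (y2 - y1) / (x2 - x1) = (17) / (13) mod 19 = 13
x3 = s^2 - x1 - x2 mod 19 = 13^2 - 5 - 18 = 13
y3 = s (x1 - x3) - y1 mod 19 = 13 * (5 - 13) - 7 = 3

P + Q = (13, 3)


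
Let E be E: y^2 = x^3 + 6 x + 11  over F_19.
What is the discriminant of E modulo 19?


4 a^3 + 27 b^2 = 4*6^3 + 27*11^2 = 864 + 3267 = 4131
Delta = -16 * (4131) = -66096
Delta mod 19 = 5

Delta = 5 (mod 19)


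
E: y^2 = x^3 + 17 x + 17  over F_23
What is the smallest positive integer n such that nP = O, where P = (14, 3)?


Compute successive multiples of P until we hit O:
  1P = (14, 3)
  2P = (20, 13)
  3P = (2, 17)
  4P = (9, 18)
  5P = (9, 5)
  6P = (2, 6)
  7P = (20, 10)
  8P = (14, 20)
  ... (continuing to 9P)
  9P = O

ord(P) = 9


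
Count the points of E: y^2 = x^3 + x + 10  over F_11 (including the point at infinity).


For each x in F_11, count y with y^2 = x^3 + 1 x + 10 mod 11:
  x = 1: RHS = 1, y in [1, 10]  -> 2 point(s)
  x = 2: RHS = 9, y in [3, 8]  -> 2 point(s)
  x = 4: RHS = 1, y in [1, 10]  -> 2 point(s)
  x = 6: RHS = 1, y in [1, 10]  -> 2 point(s)
  x = 9: RHS = 0, y in [0]  -> 1 point(s)
Affine points: 9. Add the point at infinity: total = 10.

#E(F_11) = 10


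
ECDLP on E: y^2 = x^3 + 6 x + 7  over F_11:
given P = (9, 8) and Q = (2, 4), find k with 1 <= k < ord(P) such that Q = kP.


Enumerate multiples of P until we hit Q = (2, 4):
  1P = (9, 8)
  2P = (2, 4)
Match found at i = 2.

k = 2


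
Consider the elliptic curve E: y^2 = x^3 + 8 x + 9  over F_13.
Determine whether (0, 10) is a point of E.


Check whether y^2 = x^3 + 8 x + 9 (mod 13) for (x, y) = (0, 10).
LHS: y^2 = 10^2 mod 13 = 9
RHS: x^3 + 8 x + 9 = 0^3 + 8*0 + 9 mod 13 = 9
LHS = RHS

Yes, on the curve


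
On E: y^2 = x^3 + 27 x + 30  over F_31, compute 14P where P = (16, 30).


k = 14 = 1110_2 (binary, LSB first: 0111)
Double-and-add from P = (16, 30):
  bit 0 = 0: acc unchanged = O
  bit 1 = 1: acc = O + (6, 25) = (6, 25)
  bit 2 = 1: acc = (6, 25) + (8, 13) = (22, 9)
  bit 3 = 1: acc = (22, 9) + (4, 4) = (9, 17)

14P = (9, 17)


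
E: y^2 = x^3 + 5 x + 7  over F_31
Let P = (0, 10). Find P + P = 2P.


Doubling: s = (3 x1^2 + a) / (2 y1)
s = (3*0^2 + 5) / (2*10) mod 31 = 8
x3 = s^2 - 2 x1 mod 31 = 8^2 - 2*0 = 2
y3 = s (x1 - x3) - y1 mod 31 = 8 * (0 - 2) - 10 = 5

2P = (2, 5)


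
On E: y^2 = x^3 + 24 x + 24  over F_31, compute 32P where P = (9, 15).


k = 32 = 100000_2 (binary, LSB first: 000001)
Double-and-add from P = (9, 15):
  bit 0 = 0: acc unchanged = O
  bit 1 = 0: acc unchanged = O
  bit 2 = 0: acc unchanged = O
  bit 3 = 0: acc unchanged = O
  bit 4 = 0: acc unchanged = O
  bit 5 = 1: acc = O + (9, 16) = (9, 16)

32P = (9, 16)


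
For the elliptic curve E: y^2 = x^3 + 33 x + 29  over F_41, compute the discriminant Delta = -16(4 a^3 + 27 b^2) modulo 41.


4 a^3 + 27 b^2 = 4*33^3 + 27*29^2 = 143748 + 22707 = 166455
Delta = -16 * (166455) = -2663280
Delta mod 41 = 39

Delta = 39 (mod 41)


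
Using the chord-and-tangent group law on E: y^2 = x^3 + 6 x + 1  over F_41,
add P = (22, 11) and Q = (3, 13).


P != Q, so use the chord formula.
s = (y2 - y1) / (x2 - x1) = (2) / (22) mod 41 = 15
x3 = s^2 - x1 - x2 mod 41 = 15^2 - 22 - 3 = 36
y3 = s (x1 - x3) - y1 mod 41 = 15 * (22 - 36) - 11 = 25

P + Q = (36, 25)


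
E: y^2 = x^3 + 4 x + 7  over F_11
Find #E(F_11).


For each x in F_11, count y with y^2 = x^3 + 4 x + 7 mod 11:
  x = 1: RHS = 1, y in [1, 10]  -> 2 point(s)
  x = 2: RHS = 1, y in [1, 10]  -> 2 point(s)
  x = 5: RHS = 9, y in [3, 8]  -> 2 point(s)
  x = 6: RHS = 5, y in [4, 7]  -> 2 point(s)
  x = 7: RHS = 4, y in [2, 9]  -> 2 point(s)
  x = 8: RHS = 1, y in [1, 10]  -> 2 point(s)
Affine points: 12. Add the point at infinity: total = 13.

#E(F_11) = 13


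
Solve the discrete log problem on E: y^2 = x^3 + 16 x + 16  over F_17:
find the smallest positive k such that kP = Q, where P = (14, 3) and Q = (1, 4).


Enumerate multiples of P until we hit Q = (1, 4):
  1P = (14, 3)
  2P = (4, 12)
  3P = (1, 4)
Match found at i = 3.

k = 3


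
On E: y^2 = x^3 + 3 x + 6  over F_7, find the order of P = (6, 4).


Compute successive multiples of P until we hit O:
  1P = (6, 4)
  2P = (3, 0)
  3P = (6, 3)
  4P = O

ord(P) = 4


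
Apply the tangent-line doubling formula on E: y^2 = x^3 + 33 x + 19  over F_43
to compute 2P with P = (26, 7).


Doubling: s = (3 x1^2 + a) / (2 y1)
s = (3*26^2 + 33) / (2*7) mod 43 = 9
x3 = s^2 - 2 x1 mod 43 = 9^2 - 2*26 = 29
y3 = s (x1 - x3) - y1 mod 43 = 9 * (26 - 29) - 7 = 9

2P = (29, 9)


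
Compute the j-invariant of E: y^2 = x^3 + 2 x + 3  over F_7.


Delta = -16(4 a^3 + 27 b^2) mod 7 = 3
-1728 * (4 a)^3 = -1728 * (4*2)^3 mod 7 = 1
j = 1 * 3^(-1) mod 7 = 5

j = 5 (mod 7)


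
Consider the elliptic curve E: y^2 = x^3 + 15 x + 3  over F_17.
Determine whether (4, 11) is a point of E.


Check whether y^2 = x^3 + 15 x + 3 (mod 17) for (x, y) = (4, 11).
LHS: y^2 = 11^2 mod 17 = 2
RHS: x^3 + 15 x + 3 = 4^3 + 15*4 + 3 mod 17 = 8
LHS != RHS

No, not on the curve


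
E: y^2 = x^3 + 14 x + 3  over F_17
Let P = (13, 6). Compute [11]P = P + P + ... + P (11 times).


k = 11 = 1011_2 (binary, LSB first: 1101)
Double-and-add from P = (13, 6):
  bit 0 = 1: acc = O + (13, 6) = (13, 6)
  bit 1 = 1: acc = (13, 6) + (4, 15) = (1, 16)
  bit 2 = 0: acc unchanged = (1, 16)
  bit 3 = 1: acc = (1, 16) + (11, 14) = (3, 15)

11P = (3, 15)


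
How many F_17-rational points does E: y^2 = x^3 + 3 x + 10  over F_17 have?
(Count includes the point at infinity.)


For each x in F_17, count y with y^2 = x^3 + 3 x + 10 mod 17:
  x = 4: RHS = 1, y in [1, 16]  -> 2 point(s)
  x = 7: RHS = 0, y in [0]  -> 1 point(s)
  x = 8: RHS = 2, y in [6, 11]  -> 2 point(s)
  x = 9: RHS = 1, y in [1, 16]  -> 2 point(s)
  x = 13: RHS = 2, y in [6, 11]  -> 2 point(s)
  x = 14: RHS = 8, y in [5, 12]  -> 2 point(s)
  x = 15: RHS = 13, y in [8, 9]  -> 2 point(s)
Affine points: 13. Add the point at infinity: total = 14.

#E(F_17) = 14
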